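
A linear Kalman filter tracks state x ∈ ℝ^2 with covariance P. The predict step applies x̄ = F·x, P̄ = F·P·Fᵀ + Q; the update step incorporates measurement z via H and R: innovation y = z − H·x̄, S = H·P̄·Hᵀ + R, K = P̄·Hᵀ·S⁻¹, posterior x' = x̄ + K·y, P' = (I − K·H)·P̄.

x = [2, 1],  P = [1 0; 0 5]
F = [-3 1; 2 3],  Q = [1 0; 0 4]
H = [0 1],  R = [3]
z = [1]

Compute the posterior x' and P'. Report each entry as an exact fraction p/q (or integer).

x' = [-167/28, 37/28]
P' = [759/56 27/56; 27/56 159/56]

x̄ = F·x = [-5, 7]
P̄ = F·P·Fᵀ + Q = [15 9; 9 53]
y = z − H·x̄ = [-6]
S = H·P̄·Hᵀ + R = [56]
K = P̄·Hᵀ·S⁻¹ = [9/56; 53/56]
x' = x̄ + K·y = [-167/28, 37/28]
P' = (I − K·H)·P̄ = [759/56 27/56; 27/56 159/56]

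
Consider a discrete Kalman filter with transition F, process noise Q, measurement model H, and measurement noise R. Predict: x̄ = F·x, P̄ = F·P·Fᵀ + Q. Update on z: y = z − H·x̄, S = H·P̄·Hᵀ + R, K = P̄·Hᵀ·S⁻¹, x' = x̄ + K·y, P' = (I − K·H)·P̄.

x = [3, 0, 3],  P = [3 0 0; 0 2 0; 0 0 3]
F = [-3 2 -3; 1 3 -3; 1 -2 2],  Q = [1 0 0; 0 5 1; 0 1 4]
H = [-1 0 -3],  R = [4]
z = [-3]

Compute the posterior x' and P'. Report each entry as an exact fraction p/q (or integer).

x̄ = F·x = [-18, -6, 9]
P̄ = F·P·Fᵀ + Q = [63 30 -35; 30 53 -26; -35 -26 27]
y = z − H·x̄ = [6]
S = H·P̄·Hᵀ + R = [100]
K = P̄·Hᵀ·S⁻¹ = [21/50; 12/25; -23/50]
x' = x̄ + K·y = [-387/25, -78/25, 156/25]
P' = (I − K·H)·P̄ = [1134/25 246/25 -392/25; 246/25 749/25 -98/25; -392/25 -98/25 146/25]

x' = [-387/25, -78/25, 156/25]
P' = [1134/25 246/25 -392/25; 246/25 749/25 -98/25; -392/25 -98/25 146/25]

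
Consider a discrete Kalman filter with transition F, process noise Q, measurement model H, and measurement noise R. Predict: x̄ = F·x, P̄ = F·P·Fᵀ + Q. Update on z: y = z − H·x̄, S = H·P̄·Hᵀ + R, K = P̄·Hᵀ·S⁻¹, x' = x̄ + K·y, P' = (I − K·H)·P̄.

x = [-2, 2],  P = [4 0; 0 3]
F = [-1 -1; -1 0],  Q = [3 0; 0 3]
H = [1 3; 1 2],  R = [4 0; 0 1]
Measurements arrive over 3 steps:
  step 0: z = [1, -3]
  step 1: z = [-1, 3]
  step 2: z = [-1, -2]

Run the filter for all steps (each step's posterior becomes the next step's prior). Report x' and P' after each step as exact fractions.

step 0: x' = [-1208/371, 221/371], P' = [1390/371 -578/371; -578/371 298/371]
step 1: x' = [206845/99469, 858/99469], P' = [239605/99469 -99283/99469; -99283/99469 56617/99469]
step 2: x' = [-29792888/20859863, -3873249/20859863], P' = [50191452/20859863 -20825880/20859863; -20825880/20859863 11873488/20859863]

step 0: x̄ = F·x = [0, 2]
step 0: P̄ = F·P·Fᵀ + Q = [10 4; 4 7]
step 0: y = z − H·x̄ = [-5, -7]
step 0: S = H·P̄·Hᵀ + R = [101 72; 72 55]
step 0: K = P̄·Hᵀ·S⁻¹ = [-86/371 234/371; 79/371 18/371]
step 0: x' = x̄ + K·y = [-1208/371, 221/371]
step 0: P' = (I − K·H)·P̄ = [1390/371 -578/371; -578/371 298/371]
step 1: x̄ = F·x = [141/53, 1208/371]
step 1: P̄ = F·P·Fᵀ + Q = [235/53 116/53; 116/53 2503/371]
step 1: y = z − H·x̄ = [-94/7, -2290/371]
step 1: S = H·P̄·Hᵀ + R = [576/7 391/7; 391/7 15276/371]
step 1: K = P̄·Hᵀ·S⁻¹ = [-14561/99469 41039/99469; 17642/99469 13951/99469]
step 1: x' = x̄ + K·y = [206845/99469, 858/99469]
step 1: P' = (I − K·H)·P̄ = [239605/99469 -99283/99469; -99283/99469 56617/99469]
step 2: x̄ = F·x = [-207703/99469, -206845/99469]
step 2: P̄ = F·P·Fᵀ + Q = [396063/99469 140322/99469; 140322/99469 538012/99469]
step 2: y = z − H·x̄ = [728769/99469, 422455/99469]
step 2: S = H·P̄·Hᵀ + R = [6477979/99469 4325745/99469; 4325745/99469 3208868/99469]
step 2: K = P̄·Hᵀ·S⁻¹ = [-3071547/20859863 8539692/20859863; 3698646/20859863 2921096/20859863]
step 2: x' = x̄ + K·y = [-29792888/20859863, -3873249/20859863]
step 2: P' = (I − K·H)·P̄ = [50191452/20859863 -20825880/20859863; -20825880/20859863 11873488/20859863]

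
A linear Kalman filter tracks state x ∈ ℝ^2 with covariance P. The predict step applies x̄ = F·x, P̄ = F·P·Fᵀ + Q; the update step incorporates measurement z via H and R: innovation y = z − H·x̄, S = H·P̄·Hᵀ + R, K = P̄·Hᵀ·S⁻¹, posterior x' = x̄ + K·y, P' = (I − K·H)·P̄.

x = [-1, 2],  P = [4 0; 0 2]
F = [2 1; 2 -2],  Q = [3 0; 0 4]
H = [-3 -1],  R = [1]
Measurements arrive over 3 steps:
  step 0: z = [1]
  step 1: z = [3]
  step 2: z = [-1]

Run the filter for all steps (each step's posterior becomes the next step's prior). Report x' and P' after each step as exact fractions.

step 0: x̄ = F·x = [0, -6]
step 0: P̄ = F·P·Fᵀ + Q = [21 12; 12 28]
step 0: y = z − H·x̄ = [-5]
step 0: S = H·P̄·Hᵀ + R = [290]
step 0: K = P̄·Hᵀ·S⁻¹ = [-15/58; -32/145]
step 0: x' = x̄ + K·y = [75/58, -142/29]
step 0: P' = (I − K·H)·P̄ = [93/58 -132/29; -132/29 2012/145]
step 1: x̄ = F·x = [-67/29, 359/29]
step 1: P̄ = F·P·Fᵀ + Q = [737/145 -1774/145; -1774/145 14838/145]
step 1: y = z − H·x̄ = [245/29]
step 1: S = H·P̄·Hᵀ + R = [10972/145]
step 1: K = P̄·Hᵀ·S⁻¹ = [-437/10972; -183/211]
step 1: x' = x̄ + K·y = [-29041/10972, 1066/211]
step 1: P' = (I − K·H)·P̄ = [54451/10972 -3133/211; -3133/211 9582/211]
step 2: x̄ = F·x = [-1325/5486, -84473/5486]
step 2: P̄ = F·P·Fᵀ + Q = [24330/2743 -113223/2743; -113223/2743 889519/2743]
step 2: y = z − H·x̄ = [-46967/2743]
step 2: S = H·P̄·Hᵀ + R = [431894/2743]
step 2: K = P̄·Hᵀ·S⁻¹ = [40233/431894; -274925/215947]
step 2: x' = x̄ + K·y = [-396601/215947, 2764533/431894]
step 2: P' = (I − K·H)·P̄ = [3240717/431894 -4881192/215947; -4881192/215947 14918501/215947]

step 0: x' = [75/58, -142/29], P' = [93/58 -132/29; -132/29 2012/145]
step 1: x' = [-29041/10972, 1066/211], P' = [54451/10972 -3133/211; -3133/211 9582/211]
step 2: x' = [-396601/215947, 2764533/431894], P' = [3240717/431894 -4881192/215947; -4881192/215947 14918501/215947]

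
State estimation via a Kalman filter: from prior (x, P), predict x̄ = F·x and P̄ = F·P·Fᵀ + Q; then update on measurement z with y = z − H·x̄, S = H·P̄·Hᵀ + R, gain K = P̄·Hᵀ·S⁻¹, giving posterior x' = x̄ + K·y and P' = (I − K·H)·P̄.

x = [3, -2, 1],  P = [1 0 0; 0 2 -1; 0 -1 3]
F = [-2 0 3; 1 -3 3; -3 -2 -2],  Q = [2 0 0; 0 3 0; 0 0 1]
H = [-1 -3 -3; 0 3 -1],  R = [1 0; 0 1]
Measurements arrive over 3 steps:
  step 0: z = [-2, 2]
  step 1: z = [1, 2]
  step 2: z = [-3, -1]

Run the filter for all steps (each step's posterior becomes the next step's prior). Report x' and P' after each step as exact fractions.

step 0: x' = [-1714038/222599, 296926/222599, 417009/222599], P' = [3163575/222599 -256900/222599 -792381/222599; -256900/222599 36273/222599 55137/222599; -792381/222599 55137/222599 226123/222599]
step 1: x' = [33264418937/24623940814, 6533059175/24623940814, -25887552877/24623940814], P' = [83506226885/24623940814 -7429857689/24623940814 -18315328843/24623940814; -7429857689/24623940814 2349783483/24623940814 627600825/24623940814; -18315328843/24623940814 627600825/24623940814 7009554487/24623940814]
step 2: x' = [-53162400429797/75546997752835, 1815812955507/75546997752835, 88698079843602/75546997752835], P' = [248115859309799/75546997752835 -22009303369274/75546997752835 -54630844224044/75546997752835; -22009303369274/75546997752835 7133545295554/75546997752835 5316743225987/226640993258505; -54630844224044/75546997752835 5316743225987/226640993258505 190859273870746/679922979775515]

step 0: x̄ = F·x = [-3, 12, -7]
step 0: P̄ = F·P·Fᵀ + Q = [33 34 -6; 34 67 -9; -6 -9 22]
step 0: y = z − H·x̄ = [10, -41]
step 0: S = H·P̄·Hᵀ + R = [841 -591; -591 680]
step 0: K = P̄·Hᵀ·S⁻¹ = [-15732/222599 21681/222599; -17330/222599 53682/222599; -51399/222599 -60712/222599]
step 0: x' = x̄ + K·y = [-1714038/222599, 296926/222599, 417009/222599]
step 0: P' = (I − K·H)·P̄ = [3163575/222599 -256900/222599 -792381/222599; -256900/222599 36273/222599 55137/222599; -792381/222599 55137/222599 226123/222599]
step 1: x̄ = F·x = [359931/17123, -1353789/222599, 3714244/222599]
step 1: P̄ = F·P·Fᵀ + Q = [1895629/17123 -304041/17123 1556015/17123; -304041/17123 1987584/222599 -3711934/222599; 1556015/17123 -3711934/222599 17594082/222599]
step 1: y = z − H·x̄ = [11983067/222599, 8220809/222599]
step 1: S = H·P̄·Hᵀ + R = [231939930/222599 89251388/222599; 89251388/222599 57976541/222599]
step 1: K = P̄·Hᵀ·S⁻¹ = [-6270667289/24623940814 -1987122112/12311970407; -1502295235/24623940814 3210874812/12311970407; -4596137093/24623940814 -2563376006/12311970407]
step 1: x' = x̄ + K·y = [33264418937/24623940814, 6533059175/24623940814, -25887552877/24623940814]
step 1: P' = (I − K·H)·P̄ = [83506226885/24623940814 -7429857689/24623940814 -18315328843/24623940814; -7429857689/24623940814 2349783483/24623940814 627600825/24623940814; -18315328843/24623940814 627600825/24623940814 7009554487/24623940814]
step 2: x̄ = F·x = [-144191496505/24623940814, -63997417219/24623940814, -61084269407/24623940814]
step 2: P̄ = F·P·Fᵀ + Q = [666142725667/24623940814 -99208030417/24623940814 517071642897/24623940814; -99208030417/24623940814 165002449283/24623940814 -129017693229/24623940814; 517071642897/24623940814 -129017693229/24623940814 509695902875/24623940814]
step 2: y = z − H·x̄ = [-593308378825/24623940814, 53142020718/12311970407]
step 2: S = H·P̄·Hᵀ + R = [6947915032661/24623940814 816433779300/12311970407; 816433779300/12311970407 1396724023305/12311970407]
step 2: K = P̄·Hᵀ·S⁻¹ = [-3639083305969/15109399550567 -11397065883778/75546997752835; -941615148675/15109399550567 58885164433999/226640993258505; -8583394175315/45328198651701 -143008584836863/679922979775515]
step 2: x' = x̄ + K·y = [-53162400429797/75546997752835, 1815812955507/75546997752835, 88698079843602/75546997752835]
step 2: P' = (I − K·H)·P̄ = [248115859309799/75546997752835 -22009303369274/75546997752835 -54630844224044/75546997752835; -22009303369274/75546997752835 7133545295554/75546997752835 5316743225987/226640993258505; -54630844224044/75546997752835 5316743225987/226640993258505 190859273870746/679922979775515]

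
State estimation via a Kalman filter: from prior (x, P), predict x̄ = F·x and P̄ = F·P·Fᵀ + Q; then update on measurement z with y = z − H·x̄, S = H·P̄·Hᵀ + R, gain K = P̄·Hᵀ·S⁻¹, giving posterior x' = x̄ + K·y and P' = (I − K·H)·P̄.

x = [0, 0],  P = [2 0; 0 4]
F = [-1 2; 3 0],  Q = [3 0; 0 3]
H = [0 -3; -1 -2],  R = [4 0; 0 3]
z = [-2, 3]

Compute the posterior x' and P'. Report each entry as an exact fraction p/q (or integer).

x' = [-5337/1516, 198/379]
P' = [5889/1516 -276/379; -276/379 156/379]

x̄ = F·x = [0, 0]
P̄ = F·P·Fᵀ + Q = [21 -6; -6 21]
y = z − H·x̄ = [-2, 3]
S = H·P̄·Hᵀ + R = [193 108; 108 84]
K = P̄·Hᵀ·S⁻¹ = [207/379 -1227/1516; -117/379 -12/379]
x' = x̄ + K·y = [-5337/1516, 198/379]
P' = (I − K·H)·P̄ = [5889/1516 -276/379; -276/379 156/379]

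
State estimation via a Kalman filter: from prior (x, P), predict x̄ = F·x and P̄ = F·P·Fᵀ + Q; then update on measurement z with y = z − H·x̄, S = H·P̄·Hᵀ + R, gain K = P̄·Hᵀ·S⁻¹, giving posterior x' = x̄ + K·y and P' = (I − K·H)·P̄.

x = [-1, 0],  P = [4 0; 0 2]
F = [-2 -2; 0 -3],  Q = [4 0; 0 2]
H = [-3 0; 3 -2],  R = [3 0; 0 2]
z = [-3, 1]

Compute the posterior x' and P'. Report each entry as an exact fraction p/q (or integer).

x' = [524/535, 494/535]
P' = [172/535 252/535; 252/535 628/535]

x̄ = F·x = [2, 0]
P̄ = F·P·Fᵀ + Q = [28 12; 12 20]
y = z − H·x̄ = [3, -5]
S = H·P̄·Hᵀ + R = [255 -180; -180 190]
K = P̄·Hᵀ·S⁻¹ = [-172/535 6/535; -252/535 -50/107]
x' = x̄ + K·y = [524/535, 494/535]
P' = (I − K·H)·P̄ = [172/535 252/535; 252/535 628/535]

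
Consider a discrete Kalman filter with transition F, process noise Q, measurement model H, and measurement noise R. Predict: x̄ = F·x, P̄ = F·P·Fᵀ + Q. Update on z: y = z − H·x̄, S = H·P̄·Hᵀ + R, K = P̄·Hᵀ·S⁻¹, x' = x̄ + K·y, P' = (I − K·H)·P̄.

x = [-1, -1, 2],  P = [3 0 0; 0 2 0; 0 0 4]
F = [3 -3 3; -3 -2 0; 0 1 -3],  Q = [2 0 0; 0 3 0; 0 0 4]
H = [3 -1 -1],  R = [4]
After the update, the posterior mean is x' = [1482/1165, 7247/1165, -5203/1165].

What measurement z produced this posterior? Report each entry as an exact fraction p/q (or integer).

z = [2]

x̄ = F·x = [6, 5, -7]
P̄ = F·P·Fᵀ + Q = [83 -15 -42; -15 38 -4; -42 -4 42]
S = H·P̄·Hᵀ + R = [1165]
K = P̄·Hᵀ·S⁻¹ = [306/1165; -79/1165; -164/1165]
x' − x̄ = [-5508/1165, 1422/1165, 2952/1165] = K·y
y = (KᵀK)⁻¹·Kᵀ·(x' − x̄) = [-18]
z = y + H·x̄ = [-18] + [20] = [2]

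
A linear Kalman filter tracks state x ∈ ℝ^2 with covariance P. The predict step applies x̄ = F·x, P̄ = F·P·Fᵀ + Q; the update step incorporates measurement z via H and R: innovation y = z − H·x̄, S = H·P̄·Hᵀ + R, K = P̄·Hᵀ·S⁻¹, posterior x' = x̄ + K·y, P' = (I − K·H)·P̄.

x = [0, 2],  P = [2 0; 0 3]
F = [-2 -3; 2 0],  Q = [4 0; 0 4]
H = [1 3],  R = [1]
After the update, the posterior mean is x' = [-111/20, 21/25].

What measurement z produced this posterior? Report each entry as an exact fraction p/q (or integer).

z = [-3]

x̄ = F·x = [-6, 0]
P̄ = F·P·Fᵀ + Q = [39 -8; -8 12]
S = H·P̄·Hᵀ + R = [100]
K = P̄·Hᵀ·S⁻¹ = [3/20; 7/25]
x' − x̄ = [9/20, 21/25] = K·y
y = (KᵀK)⁻¹·Kᵀ·(x' − x̄) = [3]
z = y + H·x̄ = [3] + [-6] = [-3]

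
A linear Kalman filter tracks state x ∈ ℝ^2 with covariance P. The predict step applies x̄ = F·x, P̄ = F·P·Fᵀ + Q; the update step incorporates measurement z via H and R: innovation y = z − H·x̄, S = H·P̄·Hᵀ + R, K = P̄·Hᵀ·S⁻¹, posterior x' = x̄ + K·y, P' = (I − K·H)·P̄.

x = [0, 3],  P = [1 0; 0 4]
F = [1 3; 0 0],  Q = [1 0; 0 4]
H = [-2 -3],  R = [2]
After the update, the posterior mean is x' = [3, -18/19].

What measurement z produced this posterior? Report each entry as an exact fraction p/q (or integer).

z = [-3]

x̄ = F·x = [9, 0]
P̄ = F·P·Fᵀ + Q = [38 0; 0 4]
S = H·P̄·Hᵀ + R = [190]
K = P̄·Hᵀ·S⁻¹ = [-2/5; -6/95]
x' − x̄ = [-6, -18/19] = K·y
y = (KᵀK)⁻¹·Kᵀ·(x' − x̄) = [15]
z = y + H·x̄ = [15] + [-18] = [-3]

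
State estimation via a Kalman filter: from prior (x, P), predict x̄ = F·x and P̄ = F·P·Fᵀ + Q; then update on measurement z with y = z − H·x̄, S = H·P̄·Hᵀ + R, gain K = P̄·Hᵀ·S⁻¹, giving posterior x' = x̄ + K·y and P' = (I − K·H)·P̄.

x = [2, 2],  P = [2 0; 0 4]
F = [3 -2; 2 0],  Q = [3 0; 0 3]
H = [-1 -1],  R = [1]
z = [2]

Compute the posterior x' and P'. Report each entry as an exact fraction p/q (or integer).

x̄ = F·x = [2, 4]
P̄ = F·P·Fᵀ + Q = [37 12; 12 11]
y = z − H·x̄ = [8]
S = H·P̄·Hᵀ + R = [73]
K = P̄·Hᵀ·S⁻¹ = [-49/73; -23/73]
x' = x̄ + K·y = [-246/73, 108/73]
P' = (I − K·H)·P̄ = [300/73 -251/73; -251/73 274/73]

x' = [-246/73, 108/73]
P' = [300/73 -251/73; -251/73 274/73]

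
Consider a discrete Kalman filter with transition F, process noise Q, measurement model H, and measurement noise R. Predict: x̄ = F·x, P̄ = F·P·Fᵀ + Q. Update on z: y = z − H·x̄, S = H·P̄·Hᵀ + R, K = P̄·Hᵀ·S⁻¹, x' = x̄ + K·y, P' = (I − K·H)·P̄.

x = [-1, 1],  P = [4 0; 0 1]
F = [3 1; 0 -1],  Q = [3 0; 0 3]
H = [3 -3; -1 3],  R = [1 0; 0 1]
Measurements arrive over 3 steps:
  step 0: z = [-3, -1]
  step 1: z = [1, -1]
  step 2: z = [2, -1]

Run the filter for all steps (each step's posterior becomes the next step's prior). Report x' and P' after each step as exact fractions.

step 0: x' = [-2, -1], P' = [2902/6221 1907/6221; 1907/6221 1594/6221]
step 1: x' = [-162289/584037, -3848237/7592481], P' = [253213/584037 165281/584037; 165281/584037 1816897/7592481]
step 2: x' = [4042483877/8822272279, -1641730385/8822272279], P' = [3818387851/8822272279 2492587592/8822272279; 2492587592/8822272279 2108636380/8822272279]

step 0: x̄ = F·x = [-2, -1]
step 0: P̄ = F·P·Fᵀ + Q = [40 -1; -1 4]
step 0: y = z − H·x̄ = [0, 0]
step 0: S = H·P̄·Hᵀ + R = [415 -168; -168 83]
step 0: K = P̄·Hᵀ·S⁻¹ = [2985/6221 2819/6221; 939/6221 2875/6221]
step 0: x' = x̄ + K·y = [-2, -1]
step 0: P' = (I − K·H)·P̄ = [2902/6221 1907/6221; 1907/6221 1594/6221]
step 1: x̄ = F·x = [-7, 1]
step 1: P̄ = F·P·Fᵀ + Q = [57817/6221 -7315/6221; -7315/6221 20257/6221]
step 1: y = z − H·x̄ = [25, -11]
step 1: S = H·P̄·Hᵀ + R = [840557/6221 -443544/6221; -443544/6221 290241/6221]
step 1: K = P̄·Hᵀ·S⁻¹ = [87932/194679 242630/584037; 331756/2530827 3302038/7592481]
step 1: x' = x̄ + K·y = [-162289/584037, -3848237/7592481]
step 1: P' = (I − K·H)·P̄ = [253213/584037 165281/584037; 165281/584037 1816897/7592481]
step 2: x̄ = F·x = [-10177508/7592481, 3848237/7592481]
step 2: P̄ = F·P·Fᵀ + Q = [67112179/7592481 -8262856/7592481; -8262856/7592481 24594340/7592481]
step 2: y = z − H·x̄ = [19087399/2530827, -29314700/7592481]
step 2: S = H·P̄·Hᵀ + R = [109075840/843609 -173946623/2530827; -173946623/2530827 345630856/7592481]
step 2: K = P̄·Hᵀ·S⁻¹ = [3977400777/8822272279 3659374925/8822272279; 1151853636/8822272279 3833321548/8822272279]
step 2: x' = x̄ + K·y = [4042483877/8822272279, -1641730385/8822272279]
step 2: P' = (I − K·H)·P̄ = [3818387851/8822272279 2492587592/8822272279; 2492587592/8822272279 2108636380/8822272279]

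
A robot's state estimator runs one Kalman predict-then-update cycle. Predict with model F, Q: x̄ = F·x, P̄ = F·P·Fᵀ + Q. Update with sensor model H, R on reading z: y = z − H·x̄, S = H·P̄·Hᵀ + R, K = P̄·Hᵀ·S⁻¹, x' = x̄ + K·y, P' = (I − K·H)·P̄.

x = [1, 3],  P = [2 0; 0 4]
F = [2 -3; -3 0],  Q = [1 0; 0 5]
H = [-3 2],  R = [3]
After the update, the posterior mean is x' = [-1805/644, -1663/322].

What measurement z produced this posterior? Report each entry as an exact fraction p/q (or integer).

x̄ = F·x = [-7, -3]
P̄ = F·P·Fᵀ + Q = [45 -12; -12 23]
S = H·P̄·Hᵀ + R = [644]
K = P̄·Hᵀ·S⁻¹ = [-159/644; 41/322]
x' − x̄ = [2703/644, -697/322] = K·y
y = (KᵀK)⁻¹·Kᵀ·(x' − x̄) = [-17]
z = y + H·x̄ = [-17] + [15] = [-2]

z = [-2]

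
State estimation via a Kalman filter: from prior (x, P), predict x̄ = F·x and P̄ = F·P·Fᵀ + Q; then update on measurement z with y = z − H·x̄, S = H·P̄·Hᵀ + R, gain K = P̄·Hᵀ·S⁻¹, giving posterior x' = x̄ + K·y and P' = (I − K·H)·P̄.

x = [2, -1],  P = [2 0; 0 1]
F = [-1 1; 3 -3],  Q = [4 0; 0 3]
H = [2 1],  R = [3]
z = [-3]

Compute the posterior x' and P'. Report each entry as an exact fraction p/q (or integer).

x' = [-21/5, 153/25]
P' = [6 -57/5; -57/5 606/25]

x̄ = F·x = [-3, 9]
P̄ = F·P·Fᵀ + Q = [7 -9; -9 30]
y = z − H·x̄ = [-6]
S = H·P̄·Hᵀ + R = [25]
K = P̄·Hᵀ·S⁻¹ = [1/5; 12/25]
x' = x̄ + K·y = [-21/5, 153/25]
P' = (I − K·H)·P̄ = [6 -57/5; -57/5 606/25]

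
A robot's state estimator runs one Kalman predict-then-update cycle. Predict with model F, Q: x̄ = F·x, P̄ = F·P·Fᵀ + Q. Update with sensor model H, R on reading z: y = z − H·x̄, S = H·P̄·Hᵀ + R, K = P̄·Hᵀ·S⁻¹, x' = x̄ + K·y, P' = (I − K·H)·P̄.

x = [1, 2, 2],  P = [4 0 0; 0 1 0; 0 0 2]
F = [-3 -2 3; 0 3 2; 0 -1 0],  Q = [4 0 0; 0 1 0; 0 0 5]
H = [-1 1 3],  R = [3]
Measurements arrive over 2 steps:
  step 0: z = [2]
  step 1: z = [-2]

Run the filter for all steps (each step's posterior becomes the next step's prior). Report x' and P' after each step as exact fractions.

step 0: x̄ = F·x = [-1, 10, -2]
step 0: P̄ = F·P·Fᵀ + Q = [62 6 2; 6 18 -3; 2 -3 6]
step 0: y = z − H·x̄ = [-3]
step 0: S = H·P̄·Hᵀ + R = [95]
step 0: K = P̄·Hᵀ·S⁻¹ = [-10/19; 3/95; 13/95]
step 0: x' = x̄ + K·y = [11/19, 941/95, -229/95]
step 0: P' = (I − K·H)·P̄ = [678/19 144/19 168/19; 144/19 1701/95 -324/95; 168/19 -324/95 401/95]
step 1: x̄ = F·x = [-2734/95, 473/19, -941/95]
step 1: P̄ = F·P·Fᵀ + Q = [38711/95 -4188/19 6534/95; -4188/19 2624/19 -891/19; 6534/95 -891/19 2176/95]
step 1: y = z − H·x̄ = [-2466/95]
step 1: S = H·P̄·Hᵀ + R = [47646/95]
step 1: K = P̄·Hᵀ·S⁻¹ = [-40049/47646; 20695/47646; -1487/15882]
step 1: x' = x̄ + K·y = [-18423/2647, 36052/2647, -19786/2647]
step 1: P' = (I − K·H)·P̄ = [2531599/47646 -1777823/47646 465475/15882; -1777823/47646 2071921/47646 -420851/15882; 465475/15882 -420851/15882 97985/5294]

step 0: x' = [11/19, 941/95, -229/95], P' = [678/19 144/19 168/19; 144/19 1701/95 -324/95; 168/19 -324/95 401/95]
step 1: x' = [-18423/2647, 36052/2647, -19786/2647], P' = [2531599/47646 -1777823/47646 465475/15882; -1777823/47646 2071921/47646 -420851/15882; 465475/15882 -420851/15882 97985/5294]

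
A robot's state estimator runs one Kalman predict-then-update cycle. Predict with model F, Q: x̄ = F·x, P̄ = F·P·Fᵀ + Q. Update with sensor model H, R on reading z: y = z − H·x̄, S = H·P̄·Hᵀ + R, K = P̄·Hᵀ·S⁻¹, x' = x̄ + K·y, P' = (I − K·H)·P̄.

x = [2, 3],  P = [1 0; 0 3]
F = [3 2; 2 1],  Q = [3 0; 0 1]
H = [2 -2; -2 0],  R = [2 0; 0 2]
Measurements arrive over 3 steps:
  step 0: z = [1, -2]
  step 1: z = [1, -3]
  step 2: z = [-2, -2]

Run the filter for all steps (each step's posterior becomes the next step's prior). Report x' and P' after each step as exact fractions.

step 0: x' = [336/257, 251/257], P' = [120/257 108/257; 108/257 200/257]
step 1: x' = [68326/40603, 51606/40603], P' = [18609/40603 16538/40603; 16538/40603 30693/40603]
step 2: x' = [7228114/6277987, 12758242/6277987], P' = [2873902/6277987 2552190/6277987; 2552190/6277987 4738652/6277987]

step 0: x̄ = F·x = [12, 7]
step 0: P̄ = F·P·Fᵀ + Q = [24 12; 12 8]
step 0: y = z − H·x̄ = [-9, 22]
step 0: S = H·P̄·Hᵀ + R = [34 -48; -48 98]
step 0: K = P̄·Hᵀ·S⁻¹ = [12/257 -120/257; -92/257 -108/257]
step 0: x' = x̄ + K·y = [336/257, 251/257]
step 0: P' = (I − K·H)·P̄ = [120/257 108/257; 108/257 200/257]
step 1: x̄ = F·x = [1510/257, 923/257]
step 1: P̄ = F·P·Fᵀ + Q = [3947/257 1876/257; 1876/257 1369/257]
step 1: y = z − H·x̄ = [-917/257, 2249/257]
step 1: S = H·P̄·Hᵀ + R = [6770/257 -8284/257; -8284/257 16302/257]
step 1: K = P̄·Hᵀ·S⁻¹ = [109/2137 -18609/40603; -745/2137 -16538/40603]
step 1: x' = x̄ + K·y = [68326/40603, 51606/40603]
step 1: P' = (I − K·H)·P̄ = [18609/40603 16538/40603; 16538/40603 30693/40603]
step 2: x̄ = F·x = [308190/40603, 188258/40603]
step 2: P̄ = F·P·Fᵀ + Q = [610518/40603 288806/40603; 288806/40603 211884/40603]
step 2: y = z − H·x̄ = [-321070/40603, 535174/40603]
step 2: S = H·P̄·Hᵀ + R = [1060366/40603 -1286848/40603; -1286848/40603 2523278/40603]
step 2: K = P̄·Hᵀ·S⁻¹ = [321712/6277987 -2873902/6277987; -2186462/6277987 -2552190/6277987]
step 2: x' = x̄ + K·y = [7228114/6277987, 12758242/6277987]
step 2: P' = (I − K·H)·P̄ = [2873902/6277987 2552190/6277987; 2552190/6277987 4738652/6277987]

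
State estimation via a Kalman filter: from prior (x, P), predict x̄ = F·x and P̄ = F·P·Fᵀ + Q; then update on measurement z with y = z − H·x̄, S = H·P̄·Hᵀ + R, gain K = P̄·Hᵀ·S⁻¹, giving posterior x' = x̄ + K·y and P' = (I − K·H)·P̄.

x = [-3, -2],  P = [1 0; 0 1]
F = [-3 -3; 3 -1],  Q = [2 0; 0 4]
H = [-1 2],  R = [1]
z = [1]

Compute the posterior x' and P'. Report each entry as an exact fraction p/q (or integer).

x̄ = F·x = [15, -7]
P̄ = F·P·Fᵀ + Q = [20 -6; -6 14]
y = z − H·x̄ = [30]
S = H·P̄·Hᵀ + R = [101]
K = P̄·Hᵀ·S⁻¹ = [-32/101; 34/101]
x' = x̄ + K·y = [555/101, 313/101]
P' = (I − K·H)·P̄ = [996/101 482/101; 482/101 258/101]

x' = [555/101, 313/101]
P' = [996/101 482/101; 482/101 258/101]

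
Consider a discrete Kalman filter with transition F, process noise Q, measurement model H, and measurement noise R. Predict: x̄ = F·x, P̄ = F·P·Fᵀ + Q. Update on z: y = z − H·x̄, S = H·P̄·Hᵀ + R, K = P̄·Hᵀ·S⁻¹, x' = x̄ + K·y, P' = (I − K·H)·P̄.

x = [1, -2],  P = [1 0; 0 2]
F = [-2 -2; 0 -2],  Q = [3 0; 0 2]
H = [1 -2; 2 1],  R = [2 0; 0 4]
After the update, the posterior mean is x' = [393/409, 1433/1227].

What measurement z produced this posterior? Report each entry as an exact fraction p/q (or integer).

z = [-1, 3]

x̄ = F·x = [2, 4]
P̄ = F·P·Fᵀ + Q = [15 8; 8 10]
S = H·P̄·Hᵀ + R = [25 -14; -14 106]
K = P̄·Hᵀ·S⁻¹ = [71/409 156/409; -454/1227 241/1227]
x' − x̄ = [-425/409, -3475/1227] = K·y
y = (KᵀK)⁻¹·Kᵀ·(x' − x̄) = [5, -5]
z = y + H·x̄ = [5, -5] + [-6, 8] = [-1, 3]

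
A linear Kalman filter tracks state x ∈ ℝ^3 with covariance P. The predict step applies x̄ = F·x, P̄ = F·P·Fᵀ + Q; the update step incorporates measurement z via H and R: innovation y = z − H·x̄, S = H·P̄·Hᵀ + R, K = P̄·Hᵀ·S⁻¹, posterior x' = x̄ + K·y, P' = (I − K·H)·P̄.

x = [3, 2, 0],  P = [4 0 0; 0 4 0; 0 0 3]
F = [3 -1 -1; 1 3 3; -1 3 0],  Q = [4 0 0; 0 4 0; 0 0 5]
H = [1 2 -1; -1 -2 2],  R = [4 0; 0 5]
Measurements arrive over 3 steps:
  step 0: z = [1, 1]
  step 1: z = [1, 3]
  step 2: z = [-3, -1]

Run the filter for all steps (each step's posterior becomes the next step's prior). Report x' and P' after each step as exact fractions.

step 0: x' = [9294/2851, 908/2851, 7123/2851], P' = [368779/14255 -213877/14255 -9039/2851; -213877/14255 184451/14255 19777/2851; -9039/2851 19777/2851 21195/2851]
step 1: x' = [-397112073/87936565, 438311427/87936565, 373570592/87936565], P' = [2040511207/87936565 -1570545751/87936565 -156502895/17587313; -1570545751/87936565 1495000623/87936565 185468239/17587313; -156502895/17587313 185468239/17587313 148940711/17587313]
step 2: x' = [13115244774194/8968073281995, -30442732798532/8968073281995, -1743645644751/597871552133], P' = [212027913712451/8968073281995 -163423675252703/8968073281995 -5441066652681/597871552133; -163423675252703/8968073281995 155067991149059/8968073281995 6400129596653/597871552133; -5441066652681/597871552133 6400129596653/597871552133 5115400270585/597871552133]

step 0: x̄ = F·x = [7, 9, 3]
step 0: P̄ = F·P·Fᵀ + Q = [47 -9 -24; -9 71 32; -24 32 45]
step 0: y = z − H·x̄ = [-21, 20]
step 0: S = H·P̄·Hᵀ + R = [264 -265; -265 320]
step 0: K = P̄·Hᵀ·S⁻¹ = [-689/2851 -6283/14255; 2807/2851 8549/14255; 2330/2851 2375/2851]
step 0: x' = x̄ + K·y = [9294/2851, 908/2851, 7123/2851]
step 0: P' = (I − K·H)·P̄ = [368779/14255 -213877/14255 -9039/2851; -213877/14255 184451/14255 19777/2851; -9039/2851 19777/2851 21195/2851]
step 1: x̄ = F·x = [19851/2851, 33387/2851, -6570/2851]
step 1: P̄ = F·P·Fᵀ + Q = [5418659/14255 -2430827/14255 -828062/2851; -2430827/14255 3265131/14255 463366/2851; -828062/2851 463366/2851 676675/2851]
step 1: y = z − H·x̄ = [-90344/2851, 108318/2851]
step 1: S = H·P̄·Hᵀ + R = [2241914/2851 -2808515/2851; -2808515/2851 4077450/2851]
step 1: K = P̄·Hᵀ·S⁻¹ = [-15903291/17587313 -92889731/87936565; 24605715/17587313 87045379/87936565; 16373218/17587313 83447839/87936565]
step 1: x' = x̄ + K·y = [-397112073/87936565, 438311427/87936565, 373570592/87936565]
step 1: P' = (I − K·H)·P̄ = [2040511207/87936565 -1570545751/87936565 -156502895/17587313; -1570545751/87936565 1495000623/87936565 185468239/17587313; -156502895/17587313 185468239/17587313 148940711/17587313]
step 2: x̄ = F·x = [-2003218238/87936565, 2038533984/87936565, 1712046354/87936565]
step 2: P̄ = F·P·Fᵀ + Q = [36929095047/87936565 -24986107891/87936565 -5975306212/17587313; -24986107891/87936565 25123375223/87936565 4421621716/17587313; -5975306212/17587313 4421621716/17587313 5071694829/17587313]
step 2: y = z − H·x̄ = [-625613071/87936565, -1438179543/87936565]
step 2: S = H·P̄·Hᵀ + R = [6901802516/17587313 -9035210873/17587313; -9035210873/17587313 16398599876/17587313]
step 2: K = P̄·Hᵀ·S⁻¹ = [-1660171850137/1793614656399 -1936502511499/1793614656399; 2535518154781/1793614656399 1811663234167/1793614656399; 560948067510/597871552133 574321600109/597871552133]
step 2: x' = x̄ + K·y = [13115244774194/8968073281995, -30442732798532/8968073281995, -1743645644751/597871552133]
step 2: P' = (I − K·H)·P̄ = [212027913712451/8968073281995 -163423675252703/8968073281995 -5441066652681/597871552133; -163423675252703/8968073281995 155067991149059/8968073281995 6400129596653/597871552133; -5441066652681/597871552133 6400129596653/597871552133 5115400270585/597871552133]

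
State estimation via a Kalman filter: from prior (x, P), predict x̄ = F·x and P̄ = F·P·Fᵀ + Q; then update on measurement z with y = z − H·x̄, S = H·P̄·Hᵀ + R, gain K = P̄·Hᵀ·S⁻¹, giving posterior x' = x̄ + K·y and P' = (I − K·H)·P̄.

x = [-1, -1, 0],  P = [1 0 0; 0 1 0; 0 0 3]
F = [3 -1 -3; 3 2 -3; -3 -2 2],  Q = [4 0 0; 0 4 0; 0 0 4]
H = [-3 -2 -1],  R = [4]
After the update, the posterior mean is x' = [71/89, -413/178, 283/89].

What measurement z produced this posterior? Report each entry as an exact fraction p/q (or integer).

x̄ = F·x = [-2, -5, 5]
P̄ = F·P·Fᵀ + Q = [41 34 -25; 34 44 -31; -25 -31 29]
S = H·P̄·Hᵀ + R = [712]
K = P̄·Hᵀ·S⁻¹ = [-83/356; -159/712; 27/178]
x' − x̄ = [249/89, 477/178, -162/89] = K·y
y = (KᵀK)⁻¹·Kᵀ·(x' − x̄) = [-12]
z = y + H·x̄ = [-12] + [11] = [-1]

z = [-1]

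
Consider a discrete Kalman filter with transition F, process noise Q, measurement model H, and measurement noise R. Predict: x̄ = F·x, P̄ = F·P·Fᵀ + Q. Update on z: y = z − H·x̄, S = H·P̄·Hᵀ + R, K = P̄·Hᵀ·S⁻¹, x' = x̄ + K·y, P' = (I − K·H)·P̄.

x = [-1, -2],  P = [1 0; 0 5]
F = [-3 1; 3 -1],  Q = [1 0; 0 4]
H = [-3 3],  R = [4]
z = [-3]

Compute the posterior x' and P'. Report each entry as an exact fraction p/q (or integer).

x' = [292/553, -265/553]
P' = [726/553 610/553; 610/553 738/553]

x̄ = F·x = [1, -1]
P̄ = F·P·Fᵀ + Q = [15 -14; -14 18]
y = z − H·x̄ = [3]
S = H·P̄·Hᵀ + R = [553]
K = P̄·Hᵀ·S⁻¹ = [-87/553; 96/553]
x' = x̄ + K·y = [292/553, -265/553]
P' = (I − K·H)·P̄ = [726/553 610/553; 610/553 738/553]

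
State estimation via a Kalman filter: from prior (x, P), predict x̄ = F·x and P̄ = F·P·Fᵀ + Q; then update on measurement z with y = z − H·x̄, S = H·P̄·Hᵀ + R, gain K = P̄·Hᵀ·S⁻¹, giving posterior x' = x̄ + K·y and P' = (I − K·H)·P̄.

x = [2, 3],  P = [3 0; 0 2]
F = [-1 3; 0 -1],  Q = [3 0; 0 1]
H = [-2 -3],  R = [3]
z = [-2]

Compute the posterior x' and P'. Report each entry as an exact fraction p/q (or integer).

x' = [16/3, -17/6]
P' = [22/3 -13/3; -13/3 17/6]

x̄ = F·x = [7, -3]
P̄ = F·P·Fᵀ + Q = [24 -6; -6 3]
y = z − H·x̄ = [3]
S = H·P̄·Hᵀ + R = [54]
K = P̄·Hᵀ·S⁻¹ = [-5/9; 1/18]
x' = x̄ + K·y = [16/3, -17/6]
P' = (I − K·H)·P̄ = [22/3 -13/3; -13/3 17/6]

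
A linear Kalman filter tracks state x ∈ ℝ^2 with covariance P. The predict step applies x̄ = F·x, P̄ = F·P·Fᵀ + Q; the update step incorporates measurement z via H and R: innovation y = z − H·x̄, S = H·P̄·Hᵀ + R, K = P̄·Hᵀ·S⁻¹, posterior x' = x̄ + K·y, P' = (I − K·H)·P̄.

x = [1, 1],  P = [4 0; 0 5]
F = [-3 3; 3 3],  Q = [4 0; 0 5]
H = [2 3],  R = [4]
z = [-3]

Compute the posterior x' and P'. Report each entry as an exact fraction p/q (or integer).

x̄ = F·x = [0, 6]
P̄ = F·P·Fᵀ + Q = [85 9; 9 86]
y = z − H·x̄ = [-21]
S = H·P̄·Hᵀ + R = [1226]
K = P̄·Hᵀ·S⁻¹ = [197/1226; 138/613]
x' = x̄ + K·y = [-4137/1226, 780/613]
P' = (I − K·H)·P̄ = [65401/1226 -21669/613; -21669/613 14630/613]

x' = [-4137/1226, 780/613]
P' = [65401/1226 -21669/613; -21669/613 14630/613]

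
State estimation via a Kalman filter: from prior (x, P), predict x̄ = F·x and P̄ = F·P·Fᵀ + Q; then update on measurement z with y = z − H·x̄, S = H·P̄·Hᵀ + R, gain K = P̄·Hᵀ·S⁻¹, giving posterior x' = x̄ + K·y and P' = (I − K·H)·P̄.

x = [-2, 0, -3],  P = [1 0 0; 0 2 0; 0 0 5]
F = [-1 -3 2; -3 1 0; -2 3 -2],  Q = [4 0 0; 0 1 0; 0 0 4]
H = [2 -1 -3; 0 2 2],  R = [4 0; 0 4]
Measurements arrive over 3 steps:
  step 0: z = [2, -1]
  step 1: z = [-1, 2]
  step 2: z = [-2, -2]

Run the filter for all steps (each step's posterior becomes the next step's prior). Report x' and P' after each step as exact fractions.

step 0: x' = [12825/16618, 102/1187, -1993/8309], P' = [33965/16618 -474/1187 8703/8309; -474/1187 2058/1187 -1206/1187; 8703/8309 -1206/1187 10228/8309]
step 1: x' = [6596610/20491727, 5396899/20491727, 11061460/20491727], P' = [690037407/348359359 -94068358/348359359 330670104/348359359; -94068358/348359359 532482386/348359359 -291992278/348359359; 330670104/348359359 -291992278/348359359 378502362/348359359]
step 2: x' = [-92248462454/62344954915, -162691476203/187034864745, -11990834293/187034864745], P' = [4196226407373/2119728467110 -285948801899/1059864233555 1005738439386/1059864233555; -285948801899/1059864233555 4860943684792/3179592700665 -2665075684798/3179592700665; 1005738439386/1059864233555 -2665075684798/3179592700665 3454482035902/3179592700665]

step 0: x̄ = F·x = [-4, 6, 10]
step 0: P̄ = F·P·Fᵀ + Q = [43 -3 -36; -3 12 12; -36 12 46]
step 0: y = z − H·x̄ = [46, -33]
step 0: S = H·P̄·Hᵀ + R = [1118 -552; -552 332]
step 0: K = P̄·Hᵀ·S⁻¹ = [5587/16618 5385/16618; 153/1187 426/1187; -1209/8309 893/8309]
step 0: x' = x̄ + K·y = [12825/16618, 102/1187, -1993/8309]
step 0: P' = (I − K·H)·P̄ = [33965/16618 -474/1187 8703/8309; -474/1187 2058/1187 -1206/1187; 8703/8309 -1206/1187 10228/8309]
step 1: x̄ = F·x = [-3583/2374, -37047/16618, -6697/8309]
step 1: P̄ = F·P·Fᵀ + Q = [76391/2374 -25119/2374 -37895/1187; -25119/2374 390931/16618 250713/8309; -37895/1187 250713/8309 482476/8309]
step 1: y = z − H·x̄ = [-43685/16618, 67059/8309]
step 1: S = H·P̄·Hᵀ + R = [21359167/16618 -6704217/8309; -6704217/8309 4750706/8309]
step 1: K = P̄·Hᵀ·S⁻¹ = [120533215/348359359 118300873/348359359; 38839433/348359359 120245054/348359359; -45543650/348359359 43255042/348359359]
step 1: x' = x̄ + K·y = [6596610/20491727, 5396899/20491727, 11061460/20491727]
step 1: P' = (I − K·H)·P̄ = [690037407/348359359 -94068358/348359359 330670104/348359359; -94068358/348359359 532482386/348359359 -291992278/348359359; 330670104/348359359 -291992278/348359359 378502362/348359359]
step 2: x̄ = F·x = [-664387/20491727, -14392931/20491727, -19125443/20491727]
step 2: P̄ = F·P·Fᵀ + Q = [10006642537/348359359 -2847886981/348359359 -9373728726/348359359; -2847886981/348359359 7655588556/348359359 9340428718/348359359; -9373728726/348359359 9340428718/348359359 17738026450/348359359]
step 2: y = z − H·x̄ = [-111423940/20491727, 26053294/20491727]
step 2: S = H·P̄·Hᵀ + R = [22860982302/20491727 -14432307552/20491727; -14432307552/20491727 10452431012/20491727]
step 2: K = P̄·Hᵀ·S⁻¹ = [43087055621/124689909830 42340566911/124689909830; 20861625856/187034864745 21528117647/62344954915; -24469702744/187034864745 7739277952/62344954915]
step 2: x' = x̄ + K·y = [-92248462454/62344954915, -162691476203/187034864745, -11990834293/187034864745]
step 2: P' = (I − K·H)·P̄ = [4196226407373/2119728467110 -285948801899/1059864233555 1005738439386/1059864233555; -285948801899/1059864233555 4860943684792/3179592700665 -2665075684798/3179592700665; 1005738439386/1059864233555 -2665075684798/3179592700665 3454482035902/3179592700665]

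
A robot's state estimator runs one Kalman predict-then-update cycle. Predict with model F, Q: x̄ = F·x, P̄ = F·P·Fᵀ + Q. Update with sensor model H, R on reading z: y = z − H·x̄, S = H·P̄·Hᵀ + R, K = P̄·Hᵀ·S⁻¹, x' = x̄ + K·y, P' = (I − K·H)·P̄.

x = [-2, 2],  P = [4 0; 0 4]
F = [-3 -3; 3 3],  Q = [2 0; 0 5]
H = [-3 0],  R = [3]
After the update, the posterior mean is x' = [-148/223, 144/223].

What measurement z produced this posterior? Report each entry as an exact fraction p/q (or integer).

z = [2]

x̄ = F·x = [0, 0]
P̄ = F·P·Fᵀ + Q = [74 -72; -72 77]
S = H·P̄·Hᵀ + R = [669]
K = P̄·Hᵀ·S⁻¹ = [-74/223; 72/223]
x' − x̄ = [-148/223, 144/223] = K·y
y = (KᵀK)⁻¹·Kᵀ·(x' − x̄) = [2]
z = y + H·x̄ = [2] + [0] = [2]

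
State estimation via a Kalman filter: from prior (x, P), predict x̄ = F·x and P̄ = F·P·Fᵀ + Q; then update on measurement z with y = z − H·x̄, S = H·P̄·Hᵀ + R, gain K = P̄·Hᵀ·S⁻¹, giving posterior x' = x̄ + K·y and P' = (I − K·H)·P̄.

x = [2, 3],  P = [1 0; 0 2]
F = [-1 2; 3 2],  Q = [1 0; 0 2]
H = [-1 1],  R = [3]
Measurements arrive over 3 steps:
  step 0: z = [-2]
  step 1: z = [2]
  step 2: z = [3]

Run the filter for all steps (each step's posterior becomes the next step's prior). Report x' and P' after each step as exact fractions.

step 0: x' = [69/11, 62/11], P' = [195/22 90/11; 90/11 111/11]
step 1: x' = [382/813, 2389/813], P' = [9602/813 20161/1626; 20161/1626 25897/1626]
step 2: x' = [903501/158510, 62559/7205], P' = [2156757/158510 103683/7205; 103683/7205 11874/655]

step 0: x̄ = F·x = [4, 12]
step 0: P̄ = F·P·Fᵀ + Q = [10 5; 5 19]
step 0: y = z − H·x̄ = [-10]
step 0: S = H·P̄·Hᵀ + R = [22]
step 0: K = P̄·Hᵀ·S⁻¹ = [-5/22; 7/11]
step 0: x' = x̄ + K·y = [69/11, 62/11]
step 0: P' = (I − K·H)·P̄ = [195/22 90/11; 90/11 111/11]
step 1: x̄ = F·x = [5, 331/11]
step 1: P̄ = F·P·Fᵀ + Q = [35/2 93/2; 93/2 4847/22]
step 1: y = z − H·x̄ = [-254/11]
step 1: S = H·P̄·Hᵀ + R = [1626/11]
step 1: K = P̄·Hᵀ·S⁻¹ = [319/1626; 956/813]
step 1: x' = x̄ + K·y = [382/813, 2389/813]
step 1: P' = (I − K·H)·P̄ = [9602/813 20161/1626; 20161/1626 25897/1626]
step 2: x̄ = F·x = [4396/813, 5924/813]
step 2: P̄ = F·P·Fᵀ + Q = [21887/813 63310/813; 63310/813 260804/813]
step 2: y = z − H·x̄ = [911/813]
step 2: S = H·P̄·Hᵀ + R = [158510/813]
step 2: K = P̄·Hᵀ·S⁻¹ = [41423/158510; 8977/7205]
step 2: x' = x̄ + K·y = [903501/158510, 62559/7205]
step 2: P' = (I − K·H)·P̄ = [2156757/158510 103683/7205; 103683/7205 11874/655]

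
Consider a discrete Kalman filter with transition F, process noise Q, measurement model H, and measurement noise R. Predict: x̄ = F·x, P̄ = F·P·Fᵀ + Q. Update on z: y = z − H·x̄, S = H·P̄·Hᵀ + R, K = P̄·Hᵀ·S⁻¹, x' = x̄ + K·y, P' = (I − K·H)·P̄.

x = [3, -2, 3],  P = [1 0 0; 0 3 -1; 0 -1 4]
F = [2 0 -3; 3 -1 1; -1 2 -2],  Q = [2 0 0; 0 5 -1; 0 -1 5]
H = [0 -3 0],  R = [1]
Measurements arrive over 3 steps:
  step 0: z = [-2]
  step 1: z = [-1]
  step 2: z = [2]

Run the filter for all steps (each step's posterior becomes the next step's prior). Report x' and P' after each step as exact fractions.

step 0: x' = [57/26, 19/26, -4/13], P' = [8007/208 -9/208 2021/104; -9/208 23/208 -11/104; 2021/104 -11/104 1095/52]
step 1: x' = [284961/57307, 19170/57307, 173394/57307], P' = [6319640/57307 410/57307 2831930/57307; 410/57307 6366/57307 -7685/114614; 2831930/57307 -7685/114614 26177221/916912]
step 2: x' = [-5038776591/2183296601, -1452179670/2183296601, -429680829/2183296601], P' = [732519176002/10916483005 210780057/10916483005 322378787219/10916483005; 210780057/10916483005 1212840677/10916483005 -674193946/10916483005; 322378787219/10916483005 -674193946/10916483005 211739809933/10916483005]

step 0: x̄ = F·x = [-3, 14, -13]
step 0: P̄ = F·P·Fᵀ + Q = [42 -9 28; -9 23 -22; 28 -22 42]
step 0: y = z − H·x̄ = [40]
step 0: S = H·P̄·Hᵀ + R = [208]
step 0: K = P̄·Hᵀ·S⁻¹ = [27/208; -69/208; 33/104]
step 0: x' = x̄ + K·y = [57/26, 19/26, -4/13]
step 0: P' = (I − K·H)·P̄ = [8007/208 -9/208 2021/104; -9/208 23/208 -11/104; 2021/104 -11/104 1095/52]
step 1: x̄ = F·x = [69/13, 72/13, -3/26]
step 1: P̄ = F·P·Fᵀ + Q = [1460/13 410/13 395/13; 410/13 6366/13 -7685/26; 395/13 -7685/26 43039/208]
step 1: y = z − H·x̄ = [203/13]
step 1: S = H·P̄·Hᵀ + R = [57307/13]
step 1: K = P̄·Hᵀ·S⁻¹ = [-1230/57307; -19098/57307; 23055/114614]
step 1: x' = x̄ + K·y = [284961/57307, 19170/57307, 173394/57307]
step 1: P' = (I − K·H)·P̄ = [6319640/57307 410/57307 2831930/57307; 410/57307 6366/57307 -7685/114614; 2831930/57307 -7685/114614 26177221/916912]
step 2: x̄ = F·x = [49740/57307, 1009107/57307, -593409/57307]
step 2: P̄ = F·P·Fᵀ + Q = [98155213/916912 210780057/916912 -45040457/458456; 210780057/916912 1212840677/916912 -337096973/458456; -45040457/458456 -337096973/458456 98131057/229228]
step 2: y = z − H·x̄ = [3141935/57307]
step 2: S = H·P̄·Hᵀ + R = [10916483005/916912]
step 2: K = P̄·Hᵀ·S⁻¹ = [-632340171/10916483005; -3638522031/10916483005; 2022581838/10916483005]
step 2: x' = x̄ + K·y = [-5038776591/2183296601, -1452179670/2183296601, -429680829/2183296601]
step 2: P' = (I − K·H)·P̄ = [732519176002/10916483005 210780057/10916483005 322378787219/10916483005; 210780057/10916483005 1212840677/10916483005 -674193946/10916483005; 322378787219/10916483005 -674193946/10916483005 211739809933/10916483005]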